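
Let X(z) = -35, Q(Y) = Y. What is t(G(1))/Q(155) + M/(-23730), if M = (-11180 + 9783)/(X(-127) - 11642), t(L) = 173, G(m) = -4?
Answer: 9587450959/8589951510 ≈ 1.1161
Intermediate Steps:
M = 1397/11677 (M = (-11180 + 9783)/(-35 - 11642) = -1397/(-11677) = -1397*(-1/11677) = 1397/11677 ≈ 0.11964)
t(G(1))/Q(155) + M/(-23730) = 173/155 + (1397/11677)/(-23730) = 173*(1/155) + (1397/11677)*(-1/23730) = 173/155 - 1397/277095210 = 9587450959/8589951510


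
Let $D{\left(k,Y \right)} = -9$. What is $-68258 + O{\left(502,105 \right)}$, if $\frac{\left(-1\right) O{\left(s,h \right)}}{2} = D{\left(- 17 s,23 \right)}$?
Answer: $-68240$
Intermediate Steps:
$O{\left(s,h \right)} = 18$ ($O{\left(s,h \right)} = \left(-2\right) \left(-9\right) = 18$)
$-68258 + O{\left(502,105 \right)} = -68258 + 18 = -68240$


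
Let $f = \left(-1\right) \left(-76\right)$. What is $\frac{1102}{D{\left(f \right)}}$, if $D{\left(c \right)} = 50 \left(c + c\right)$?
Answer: $\frac{29}{200} \approx 0.145$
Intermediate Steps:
$f = 76$
$D{\left(c \right)} = 100 c$ ($D{\left(c \right)} = 50 \cdot 2 c = 100 c$)
$\frac{1102}{D{\left(f \right)}} = \frac{1102}{100 \cdot 76} = \frac{1102}{7600} = 1102 \cdot \frac{1}{7600} = \frac{29}{200}$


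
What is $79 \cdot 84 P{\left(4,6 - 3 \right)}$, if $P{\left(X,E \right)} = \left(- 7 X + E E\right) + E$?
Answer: $-106176$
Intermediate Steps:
$P{\left(X,E \right)} = E + E^{2} - 7 X$ ($P{\left(X,E \right)} = \left(- 7 X + E^{2}\right) + E = \left(E^{2} - 7 X\right) + E = E + E^{2} - 7 X$)
$79 \cdot 84 P{\left(4,6 - 3 \right)} = 79 \cdot 84 \left(\left(6 - 3\right) + \left(6 - 3\right)^{2} - 28\right) = 6636 \left(\left(6 - 3\right) + \left(6 - 3\right)^{2} - 28\right) = 6636 \left(3 + 3^{2} - 28\right) = 6636 \left(3 + 9 - 28\right) = 6636 \left(-16\right) = -106176$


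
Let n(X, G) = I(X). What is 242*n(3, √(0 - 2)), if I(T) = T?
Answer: 726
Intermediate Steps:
n(X, G) = X
242*n(3, √(0 - 2)) = 242*3 = 726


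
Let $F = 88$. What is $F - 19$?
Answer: $69$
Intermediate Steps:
$F - 19 = 88 - 19 = 69$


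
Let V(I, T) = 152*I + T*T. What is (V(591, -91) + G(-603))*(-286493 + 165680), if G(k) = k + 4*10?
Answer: -11785308150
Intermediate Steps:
V(I, T) = T² + 152*I (V(I, T) = 152*I + T² = T² + 152*I)
G(k) = 40 + k (G(k) = k + 40 = 40 + k)
(V(591, -91) + G(-603))*(-286493 + 165680) = (((-91)² + 152*591) + (40 - 603))*(-286493 + 165680) = ((8281 + 89832) - 563)*(-120813) = (98113 - 563)*(-120813) = 97550*(-120813) = -11785308150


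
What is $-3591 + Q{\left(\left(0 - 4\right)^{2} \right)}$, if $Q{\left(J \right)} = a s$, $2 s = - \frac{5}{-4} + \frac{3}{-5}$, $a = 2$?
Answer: $- \frac{71807}{20} \approx -3590.4$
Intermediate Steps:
$s = \frac{13}{40}$ ($s = \frac{- \frac{5}{-4} + \frac{3}{-5}}{2} = \frac{\left(-5\right) \left(- \frac{1}{4}\right) + 3 \left(- \frac{1}{5}\right)}{2} = \frac{\frac{5}{4} - \frac{3}{5}}{2} = \frac{1}{2} \cdot \frac{13}{20} = \frac{13}{40} \approx 0.325$)
$Q{\left(J \right)} = \frac{13}{20}$ ($Q{\left(J \right)} = 2 \cdot \frac{13}{40} = \frac{13}{20}$)
$-3591 + Q{\left(\left(0 - 4\right)^{2} \right)} = -3591 + \frac{13}{20} = - \frac{71807}{20}$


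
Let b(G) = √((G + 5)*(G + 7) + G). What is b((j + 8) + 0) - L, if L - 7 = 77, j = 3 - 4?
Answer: -84 + 5*√7 ≈ -70.771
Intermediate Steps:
j = -1
L = 84 (L = 7 + 77 = 84)
b(G) = √(G + (5 + G)*(7 + G)) (b(G) = √((5 + G)*(7 + G) + G) = √(G + (5 + G)*(7 + G)))
b((j + 8) + 0) - L = √(35 + ((-1 + 8) + 0)² + 13*((-1 + 8) + 0)) - 1*84 = √(35 + (7 + 0)² + 13*(7 + 0)) - 84 = √(35 + 7² + 13*7) - 84 = √(35 + 49 + 91) - 84 = √175 - 84 = 5*√7 - 84 = -84 + 5*√7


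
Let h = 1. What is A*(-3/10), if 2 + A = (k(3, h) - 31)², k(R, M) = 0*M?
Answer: -2877/10 ≈ -287.70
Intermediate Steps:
k(R, M) = 0
A = 959 (A = -2 + (0 - 31)² = -2 + (-31)² = -2 + 961 = 959)
A*(-3/10) = 959*(-3/10) = -2877/10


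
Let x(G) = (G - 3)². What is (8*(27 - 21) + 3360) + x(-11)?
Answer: 3604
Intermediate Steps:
x(G) = (-3 + G)²
(8*(27 - 21) + 3360) + x(-11) = (8*(27 - 21) + 3360) + (-3 - 11)² = (8*6 + 3360) + (-14)² = (48 + 3360) + 196 = 3408 + 196 = 3604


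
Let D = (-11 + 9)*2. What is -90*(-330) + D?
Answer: 29696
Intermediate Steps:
D = -4 (D = -2*2 = -4)
-90*(-330) + D = -90*(-330) - 4 = 29700 - 4 = 29696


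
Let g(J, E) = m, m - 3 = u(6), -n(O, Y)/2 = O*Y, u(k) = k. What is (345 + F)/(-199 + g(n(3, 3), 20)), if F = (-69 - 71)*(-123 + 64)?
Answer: -1721/38 ≈ -45.289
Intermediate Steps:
n(O, Y) = -2*O*Y
m = 9 (m = 3 + 6 = 9)
g(J, E) = 9
F = 8260 (F = -140*(-59) = 8260)
(345 + F)/(-199 + g(n(3, 3), 20)) = (345 + 8260)/(-199 + 9) = 8605/(-190) = 8605*(-1/190) = -1721/38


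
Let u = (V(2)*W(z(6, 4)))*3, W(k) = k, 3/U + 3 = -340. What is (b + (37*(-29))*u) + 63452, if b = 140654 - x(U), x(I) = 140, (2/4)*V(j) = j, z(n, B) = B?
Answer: 152462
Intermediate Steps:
U = -3/343 (U = 3/(-3 - 340) = 3/(-343) = 3*(-1/343) = -3/343 ≈ -0.0087464)
V(j) = 2*j
b = 140514 (b = 140654 - 1*140 = 140654 - 140 = 140514)
u = 48 (u = ((2*2)*4)*3 = (4*4)*3 = 16*3 = 48)
(b + (37*(-29))*u) + 63452 = (140514 + (37*(-29))*48) + 63452 = (140514 - 1073*48) + 63452 = (140514 - 51504) + 63452 = 89010 + 63452 = 152462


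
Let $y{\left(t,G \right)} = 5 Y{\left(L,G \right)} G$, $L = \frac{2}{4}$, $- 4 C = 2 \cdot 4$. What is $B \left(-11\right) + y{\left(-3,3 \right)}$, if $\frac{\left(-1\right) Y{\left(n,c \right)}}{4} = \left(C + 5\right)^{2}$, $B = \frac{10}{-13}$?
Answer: $- \frac{6910}{13} \approx -531.54$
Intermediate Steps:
$B = - \frac{10}{13}$ ($B = 10 \left(- \frac{1}{13}\right) = - \frac{10}{13} \approx -0.76923$)
$C = -2$ ($C = - \frac{2 \cdot 4}{4} = \left(- \frac{1}{4}\right) 8 = -2$)
$L = \frac{1}{2}$ ($L = 2 \cdot \frac{1}{4} = \frac{1}{2} \approx 0.5$)
$Y{\left(n,c \right)} = -36$ ($Y{\left(n,c \right)} = - 4 \left(-2 + 5\right)^{2} = - 4 \cdot 3^{2} = \left(-4\right) 9 = -36$)
$y{\left(t,G \right)} = - 180 G$ ($y{\left(t,G \right)} = 5 \left(-36\right) G = - 180 G$)
$B \left(-11\right) + y{\left(-3,3 \right)} = \left(- \frac{10}{13}\right) \left(-11\right) - 540 = \frac{110}{13} - 540 = - \frac{6910}{13}$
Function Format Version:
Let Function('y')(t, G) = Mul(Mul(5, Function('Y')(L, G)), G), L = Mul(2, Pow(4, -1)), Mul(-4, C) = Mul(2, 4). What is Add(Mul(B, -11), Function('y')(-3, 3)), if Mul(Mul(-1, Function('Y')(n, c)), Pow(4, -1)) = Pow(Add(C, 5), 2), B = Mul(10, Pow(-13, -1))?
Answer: Rational(-6910, 13) ≈ -531.54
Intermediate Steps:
B = Rational(-10, 13) (B = Mul(10, Rational(-1, 13)) = Rational(-10, 13) ≈ -0.76923)
C = -2 (C = Mul(Rational(-1, 4), Mul(2, 4)) = Mul(Rational(-1, 4), 8) = -2)
L = Rational(1, 2) (L = Mul(2, Rational(1, 4)) = Rational(1, 2) ≈ 0.50000)
Function('Y')(n, c) = -36 (Function('Y')(n, c) = Mul(-4, Pow(Add(-2, 5), 2)) = Mul(-4, Pow(3, 2)) = Mul(-4, 9) = -36)
Function('y')(t, G) = Mul(-180, G) (Function('y')(t, G) = Mul(Mul(5, -36), G) = Mul(-180, G))
Add(Mul(B, -11), Function('y')(-3, 3)) = Add(Mul(Rational(-10, 13), -11), Mul(-180, 3)) = Add(Rational(110, 13), -540) = Rational(-6910, 13)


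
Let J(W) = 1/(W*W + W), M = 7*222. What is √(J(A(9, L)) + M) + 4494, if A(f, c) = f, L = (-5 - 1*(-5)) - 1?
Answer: 4494 + √1398610/30 ≈ 4533.4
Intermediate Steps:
M = 1554
L = -1 (L = (-5 + 5) - 1 = 0 - 1 = -1)
J(W) = 1/(W + W²) (J(W) = 1/(W² + W) = 1/(W + W²))
√(J(A(9, L)) + M) + 4494 = √(1/(9*(1 + 9)) + 1554) + 4494 = √((⅑)/10 + 1554) + 4494 = √((⅑)*(⅒) + 1554) + 4494 = √(1/90 + 1554) + 4494 = √(139861/90) + 4494 = √1398610/30 + 4494 = 4494 + √1398610/30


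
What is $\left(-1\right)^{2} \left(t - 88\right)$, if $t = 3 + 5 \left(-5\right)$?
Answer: $-110$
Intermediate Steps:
$t = -22$ ($t = 3 - 25 = -22$)
$\left(-1\right)^{2} \left(t - 88\right) = \left(-1\right)^{2} \left(-22 - 88\right) = 1 \left(-110\right) = -110$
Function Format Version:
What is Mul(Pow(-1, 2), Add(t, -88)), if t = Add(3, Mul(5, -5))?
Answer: -110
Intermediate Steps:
t = -22 (t = Add(3, -25) = -22)
Mul(Pow(-1, 2), Add(t, -88)) = Mul(Pow(-1, 2), Add(-22, -88)) = Mul(1, -110) = -110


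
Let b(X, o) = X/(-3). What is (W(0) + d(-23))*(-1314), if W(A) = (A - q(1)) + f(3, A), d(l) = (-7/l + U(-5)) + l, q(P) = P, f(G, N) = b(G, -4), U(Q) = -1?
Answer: 776574/23 ≈ 33764.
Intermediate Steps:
b(X, o) = -X/3 (b(X, o) = X*(-⅓) = -X/3)
f(G, N) = -G/3
d(l) = -1 + l - 7/l (d(l) = (-7/l - 1) + l = (-1 - 7/l) + l = -1 + l - 7/l)
W(A) = -2 + A (W(A) = (A - 1*1) - ⅓*3 = (A - 1) - 1 = (-1 + A) - 1 = -2 + A)
(W(0) + d(-23))*(-1314) = ((-2 + 0) + (-1 - 23 - 7/(-23)))*(-1314) = (-2 + (-1 - 23 - 7*(-1/23)))*(-1314) = (-2 + (-1 - 23 + 7/23))*(-1314) = (-2 - 545/23)*(-1314) = -591/23*(-1314) = 776574/23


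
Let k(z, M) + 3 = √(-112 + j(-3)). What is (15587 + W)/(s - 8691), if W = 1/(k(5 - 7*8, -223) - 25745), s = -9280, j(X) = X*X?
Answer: -10333551368561/11914047097397 + I*√103/11914047097397 ≈ -0.86734 + 8.5184e-13*I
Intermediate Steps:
j(X) = X²
k(z, M) = -3 + I*√103 (k(z, M) = -3 + √(-112 + (-3)²) = -3 + √(-112 + 9) = -3 + √(-103) = -3 + I*√103)
W = 1/(-25748 + I*√103) (W = 1/((-3 + I*√103) - 25745) = 1/(-25748 + I*√103) ≈ -3.8838e-5 - 1.53e-8*I)
(15587 + W)/(s - 8691) = (15587 + (-25748/662959607 - I*√103/662959607))/(-9280 - 8691) = (10333551368561/662959607 - I*√103/662959607)/(-17971) = (10333551368561/662959607 - I*√103/662959607)*(-1/17971) = -10333551368561/11914047097397 + I*√103/11914047097397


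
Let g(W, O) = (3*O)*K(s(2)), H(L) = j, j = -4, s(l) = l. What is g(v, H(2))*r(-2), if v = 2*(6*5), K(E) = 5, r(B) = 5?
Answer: -300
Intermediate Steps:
H(L) = -4
v = 60 (v = 2*30 = 60)
g(W, O) = 15*O (g(W, O) = (3*O)*5 = 15*O)
g(v, H(2))*r(-2) = (15*(-4))*5 = -60*5 = -300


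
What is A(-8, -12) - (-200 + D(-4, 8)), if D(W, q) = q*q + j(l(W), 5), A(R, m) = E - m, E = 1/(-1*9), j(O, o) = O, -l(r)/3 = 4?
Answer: 1439/9 ≈ 159.89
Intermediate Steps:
l(r) = -12 (l(r) = -3*4 = -12)
E = -⅑ (E = 1/(-9) = -⅑ ≈ -0.11111)
A(R, m) = -⅑ - m
D(W, q) = -12 + q² (D(W, q) = q*q - 12 = q² - 12 = -12 + q²)
A(-8, -12) - (-200 + D(-4, 8)) = (-⅑ - 1*(-12)) - (-200 + (-12 + 8²)) = (-⅑ + 12) - (-200 + (-12 + 64)) = 107/9 - (-200 + 52) = 107/9 - 1*(-148) = 107/9 + 148 = 1439/9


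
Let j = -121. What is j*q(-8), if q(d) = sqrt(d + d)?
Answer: -484*I ≈ -484.0*I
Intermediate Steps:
q(d) = sqrt(2)*sqrt(d) (q(d) = sqrt(2*d) = sqrt(2)*sqrt(d))
j*q(-8) = -121*sqrt(2)*sqrt(-8) = -121*sqrt(2)*2*I*sqrt(2) = -484*I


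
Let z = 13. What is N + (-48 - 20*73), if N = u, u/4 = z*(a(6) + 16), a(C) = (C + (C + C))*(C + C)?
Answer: 10556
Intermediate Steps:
a(C) = 6*C**2 (a(C) = (C + 2*C)*(2*C) = (3*C)*(2*C) = 6*C**2)
u = 12064 (u = 4*(13*(6*6**2 + 16)) = 4*(13*(6*36 + 16)) = 4*(13*(216 + 16)) = 4*(13*232) = 4*3016 = 12064)
N = 12064
N + (-48 - 20*73) = 12064 + (-48 - 20*73) = 12064 + (-48 - 1460) = 12064 - 1508 = 10556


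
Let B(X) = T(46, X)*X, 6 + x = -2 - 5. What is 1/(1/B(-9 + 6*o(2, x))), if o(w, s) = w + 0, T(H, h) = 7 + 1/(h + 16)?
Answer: 402/19 ≈ 21.158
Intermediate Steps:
x = -13 (x = -6 + (-2 - 5) = -6 - 7 = -13)
T(H, h) = 7 + 1/(16 + h)
o(w, s) = w
B(X) = X*(113 + 7*X)/(16 + X) (B(X) = ((113 + 7*X)/(16 + X))*X = X*(113 + 7*X)/(16 + X))
1/(1/B(-9 + 6*o(2, x))) = 1/(1/((-9 + 6*2)*(113 + 7*(-9 + 6*2))/(16 + (-9 + 6*2)))) = 1/(1/((-9 + 12)*(113 + 7*(-9 + 12))/(16 + (-9 + 12)))) = 1/(1/(3*(113 + 7*3)/(16 + 3))) = 1/(1/(3*(113 + 21)/19)) = 1/(1/(3*(1/19)*134)) = 1/(1/(402/19)) = 1/(19/402) = 402/19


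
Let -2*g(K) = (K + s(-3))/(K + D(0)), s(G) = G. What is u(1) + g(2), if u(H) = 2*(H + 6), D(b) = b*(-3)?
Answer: 57/4 ≈ 14.250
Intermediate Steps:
D(b) = -3*b
u(H) = 12 + 2*H (u(H) = 2*(6 + H) = 12 + 2*H)
g(K) = -(-3 + K)/(2*K) (g(K) = -(K - 3)/(2*(K - 3*0)) = -(-3 + K)/(2*(K + 0)) = -(-3 + K)/(2*K))
u(1) + g(2) = (12 + 2*1) + (½)*(3 - 1*2)/2 = (12 + 2) + (½)*(½)*(3 - 2) = 14 + (½)*(½)*1 = 14 + ¼ = 57/4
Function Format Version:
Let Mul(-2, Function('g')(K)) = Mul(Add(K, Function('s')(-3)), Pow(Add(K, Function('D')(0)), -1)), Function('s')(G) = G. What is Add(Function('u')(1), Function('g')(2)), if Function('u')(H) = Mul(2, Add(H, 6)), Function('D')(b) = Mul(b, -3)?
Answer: Rational(57, 4) ≈ 14.250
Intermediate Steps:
Function('D')(b) = Mul(-3, b)
Function('u')(H) = Add(12, Mul(2, H)) (Function('u')(H) = Mul(2, Add(6, H)) = Add(12, Mul(2, H)))
Function('g')(K) = Mul(Rational(-1, 2), Pow(K, -1), Add(-3, K)) (Function('g')(K) = Mul(Rational(-1, 2), Mul(Add(K, -3), Pow(Add(K, Mul(-3, 0)), -1))) = Mul(Rational(-1, 2), Mul(Add(-3, K), Pow(Add(K, 0), -1))) = Mul(Rational(-1, 2), Mul(Add(-3, K), Pow(K, -1))) = Mul(Rational(-1, 2), Mul(Pow(K, -1), Add(-3, K))) = Mul(Rational(-1, 2), Pow(K, -1), Add(-3, K)))
Add(Function('u')(1), Function('g')(2)) = Add(Add(12, Mul(2, 1)), Mul(Rational(1, 2), Pow(2, -1), Add(3, Mul(-1, 2)))) = Add(Add(12, 2), Mul(Rational(1, 2), Rational(1, 2), Add(3, -2))) = Add(14, Mul(Rational(1, 2), Rational(1, 2), 1)) = Add(14, Rational(1, 4)) = Rational(57, 4)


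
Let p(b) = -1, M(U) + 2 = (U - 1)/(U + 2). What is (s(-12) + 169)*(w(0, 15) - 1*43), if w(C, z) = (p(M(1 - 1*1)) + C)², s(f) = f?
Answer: -6594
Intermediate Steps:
M(U) = -2 + (-1 + U)/(2 + U) (M(U) = -2 + (U - 1)/(U + 2) = -2 + (-1 + U)/(2 + U))
w(C, z) = (-1 + C)²
(s(-12) + 169)*(w(0, 15) - 1*43) = (-12 + 169)*((-1 + 0)² - 1*43) = 157*((-1)² - 43) = 157*(1 - 43) = 157*(-42) = -6594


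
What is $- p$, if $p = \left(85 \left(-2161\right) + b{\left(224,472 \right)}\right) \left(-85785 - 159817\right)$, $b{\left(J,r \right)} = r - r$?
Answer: $-45113403370$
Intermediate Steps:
$b{\left(J,r \right)} = 0$
$p = 45113403370$ ($p = \left(85 \left(-2161\right) + 0\right) \left(-85785 - 159817\right) = \left(-183685 + 0\right) \left(-245602\right) = \left(-183685\right) \left(-245602\right) = 45113403370$)
$- p = \left(-1\right) 45113403370 = -45113403370$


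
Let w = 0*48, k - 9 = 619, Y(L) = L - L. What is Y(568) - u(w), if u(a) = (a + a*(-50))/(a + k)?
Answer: 0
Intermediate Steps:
Y(L) = 0
k = 628 (k = 9 + 619 = 628)
w = 0
u(a) = -49*a/(628 + a) (u(a) = (a + a*(-50))/(a + 628) = (a - 50*a)/(628 + a) = (-49*a)/(628 + a) = -49*a/(628 + a))
Y(568) - u(w) = 0 - (-49)*0/(628 + 0) = 0 - (-49)*0/628 = 0 - 1*0 = 0 + 0 = 0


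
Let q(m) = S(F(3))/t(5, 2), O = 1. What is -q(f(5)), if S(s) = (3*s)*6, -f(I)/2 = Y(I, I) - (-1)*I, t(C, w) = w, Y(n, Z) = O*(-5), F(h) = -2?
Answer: 18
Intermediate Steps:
Y(n, Z) = -5 (Y(n, Z) = 1*(-5) = -5)
f(I) = 10 - 2*I (f(I) = -2*(-5 - (-1)*I) = -2*(-5 + I) = 10 - 2*I)
S(s) = 18*s
q(m) = -18 (q(m) = (18*(-2))/2 = -36*½ = -18)
-q(f(5)) = -1*(-18) = 18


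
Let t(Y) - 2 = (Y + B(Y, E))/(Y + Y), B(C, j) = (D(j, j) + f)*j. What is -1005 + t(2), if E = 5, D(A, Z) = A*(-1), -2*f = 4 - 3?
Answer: -8075/8 ≈ -1009.4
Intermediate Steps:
f = -1/2 (f = -(4 - 3)/2 = -1/2*1 = -1/2 ≈ -0.50000)
D(A, Z) = -A
B(C, j) = j*(-1/2 - j) (B(C, j) = (-j - 1/2)*j = (-1/2 - j)*j = j*(-1/2 - j))
t(Y) = 2 + (-55/2 + Y)/(2*Y) (t(Y) = 2 + (Y - 1*5*(1/2 + 5))/(Y + Y) = 2 + (Y - 1*5*11/2)/((2*Y)) = 2 + (Y - 55/2)*(1/(2*Y)) = 2 + (-55/2 + Y)*(1/(2*Y)) = 2 + (-55/2 + Y)/(2*Y))
-1005 + t(2) = -1005 + (5/4)*(-11 + 2*2)/2 = -1005 + (5/4)*(1/2)*(-11 + 4) = -1005 + (5/4)*(1/2)*(-7) = -1005 - 35/8 = -8075/8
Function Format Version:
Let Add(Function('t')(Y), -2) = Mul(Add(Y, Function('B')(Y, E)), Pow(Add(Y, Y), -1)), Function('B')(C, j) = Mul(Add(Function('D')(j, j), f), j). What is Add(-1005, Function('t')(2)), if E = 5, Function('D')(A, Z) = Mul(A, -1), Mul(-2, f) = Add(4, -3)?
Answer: Rational(-8075, 8) ≈ -1009.4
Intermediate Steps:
f = Rational(-1, 2) (f = Mul(Rational(-1, 2), Add(4, -3)) = Mul(Rational(-1, 2), 1) = Rational(-1, 2) ≈ -0.50000)
Function('D')(A, Z) = Mul(-1, A)
Function('B')(C, j) = Mul(j, Add(Rational(-1, 2), Mul(-1, j))) (Function('B')(C, j) = Mul(Add(Mul(-1, j), Rational(-1, 2)), j) = Mul(Add(Rational(-1, 2), Mul(-1, j)), j) = Mul(j, Add(Rational(-1, 2), Mul(-1, j))))
Function('t')(Y) = Add(2, Mul(Rational(1, 2), Pow(Y, -1), Add(Rational(-55, 2), Y))) (Function('t')(Y) = Add(2, Mul(Add(Y, Mul(-1, 5, Add(Rational(1, 2), 5))), Pow(Add(Y, Y), -1))) = Add(2, Mul(Add(Y, Mul(-1, 5, Rational(11, 2))), Pow(Mul(2, Y), -1))) = Add(2, Mul(Add(Y, Rational(-55, 2)), Mul(Rational(1, 2), Pow(Y, -1)))) = Add(2, Mul(Add(Rational(-55, 2), Y), Mul(Rational(1, 2), Pow(Y, -1)))) = Add(2, Mul(Rational(1, 2), Pow(Y, -1), Add(Rational(-55, 2), Y))))
Add(-1005, Function('t')(2)) = Add(-1005, Mul(Rational(5, 4), Pow(2, -1), Add(-11, Mul(2, 2)))) = Add(-1005, Mul(Rational(5, 4), Rational(1, 2), Add(-11, 4))) = Add(-1005, Mul(Rational(5, 4), Rational(1, 2), -7)) = Add(-1005, Rational(-35, 8)) = Rational(-8075, 8)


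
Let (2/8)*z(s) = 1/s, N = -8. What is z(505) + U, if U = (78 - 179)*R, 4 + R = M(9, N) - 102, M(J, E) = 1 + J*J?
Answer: 1224124/505 ≈ 2424.0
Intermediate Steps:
M(J, E) = 1 + J²
R = -24 (R = -4 + ((1 + 9²) - 102) = -4 + ((1 + 81) - 102) = -4 + (82 - 102) = -4 - 20 = -24)
z(s) = 4/s
U = 2424 (U = (78 - 179)*(-24) = -101*(-24) = 2424)
z(505) + U = 4/505 + 2424 = 1224124/505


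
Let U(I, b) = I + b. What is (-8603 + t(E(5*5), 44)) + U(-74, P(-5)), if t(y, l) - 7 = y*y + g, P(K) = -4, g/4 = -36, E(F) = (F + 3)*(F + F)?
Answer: 1951182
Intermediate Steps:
E(F) = 2*F*(3 + F) (E(F) = (3 + F)*(2*F) = 2*F*(3 + F))
g = -144 (g = 4*(-36) = -144)
t(y, l) = -137 + y² (t(y, l) = 7 + (y*y - 144) = 7 + (y² - 144) = 7 + (-144 + y²) = -137 + y²)
(-8603 + t(E(5*5), 44)) + U(-74, P(-5)) = (-8603 + (-137 + (2*(5*5)*(3 + 5*5))²)) + (-74 - 4) = (-8603 + (-137 + (2*25*(3 + 25))²)) - 78 = (-8603 + (-137 + (2*25*28)²)) - 78 = (-8603 + (-137 + 1400²)) - 78 = (-8603 + (-137 + 1960000)) - 78 = (-8603 + 1959863) - 78 = 1951260 - 78 = 1951182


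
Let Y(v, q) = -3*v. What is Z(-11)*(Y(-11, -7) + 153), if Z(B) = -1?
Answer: -186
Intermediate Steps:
Z(-11)*(Y(-11, -7) + 153) = -(-3*(-11) + 153) = -(33 + 153) = -1*186 = -186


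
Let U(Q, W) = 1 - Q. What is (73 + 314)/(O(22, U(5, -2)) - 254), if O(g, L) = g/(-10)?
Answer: -645/427 ≈ -1.5105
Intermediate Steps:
O(g, L) = -g/10 (O(g, L) = g*(-⅒) = -g/10)
(73 + 314)/(O(22, U(5, -2)) - 254) = (73 + 314)/(-⅒*22 - 254) = 387/(-11/5 - 254) = 387/(-1281/5) = 387*(-5/1281) = -645/427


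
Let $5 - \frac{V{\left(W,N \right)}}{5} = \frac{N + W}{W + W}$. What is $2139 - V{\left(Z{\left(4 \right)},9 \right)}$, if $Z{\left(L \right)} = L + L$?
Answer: $\frac{33909}{16} \approx 2119.3$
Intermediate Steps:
$Z{\left(L \right)} = 2 L$
$V{\left(W,N \right)} = 25 - \frac{5 \left(N + W\right)}{2 W}$ ($V{\left(W,N \right)} = 25 - 5 \frac{N + W}{W + W} = 25 - 5 \frac{N + W}{2 W} = 25 - \frac{5 \left(N + W\right)}{2 W}$)
$2139 - V{\left(Z{\left(4 \right)},9 \right)} = 2139 - \frac{5 \left(\left(-1\right) 9 + 9 \cdot 2 \cdot 4\right)}{2 \cdot 2 \cdot 4} = 2139 - \frac{5 \left(-9 + 9 \cdot 8\right)}{2 \cdot 8} = 2139 - \frac{5}{2} \cdot \frac{1}{8} \left(-9 + 72\right) = 2139 - \frac{5}{2} \cdot \frac{1}{8} \cdot 63 = 2139 - \frac{315}{16} = \frac{33909}{16}$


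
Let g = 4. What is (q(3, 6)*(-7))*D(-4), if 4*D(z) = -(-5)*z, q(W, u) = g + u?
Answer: 350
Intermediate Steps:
q(W, u) = 4 + u
D(z) = 5*z/4 (D(z) = (-(-5)*z)/4 = (5*z)/4 = 5*z/4)
(q(3, 6)*(-7))*D(-4) = ((4 + 6)*(-7))*((5/4)*(-4)) = (10*(-7))*(-5) = -70*(-5) = 350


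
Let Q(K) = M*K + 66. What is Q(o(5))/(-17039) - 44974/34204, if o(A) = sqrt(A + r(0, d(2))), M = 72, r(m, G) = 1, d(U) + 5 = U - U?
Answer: -34934975/26490998 - 72*sqrt(6)/17039 ≈ -1.3291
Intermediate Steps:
d(U) = -5 (d(U) = -5 + (U - U) = -5 + 0 = -5)
o(A) = sqrt(1 + A) (o(A) = sqrt(A + 1) = sqrt(1 + A))
Q(K) = 66 + 72*K (Q(K) = 72*K + 66 = 66 + 72*K)
Q(o(5))/(-17039) - 44974/34204 = (66 + 72*sqrt(1 + 5))/(-17039) - 44974/34204 = (66 + 72*sqrt(6))*(-1/17039) - 44974*1/34204 = (-6/1549 - 72*sqrt(6)/17039) - 22487/17102 = -34934975/26490998 - 72*sqrt(6)/17039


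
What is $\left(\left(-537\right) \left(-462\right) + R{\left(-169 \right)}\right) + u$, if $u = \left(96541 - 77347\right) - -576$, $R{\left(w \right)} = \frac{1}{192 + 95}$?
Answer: $\frac{76876969}{287} \approx 2.6786 \cdot 10^{5}$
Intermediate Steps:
$R{\left(w \right)} = \frac{1}{287}$
$u = 19770$ ($u = 19194 + \left(-6694 + 7270\right) = 19194 + 576 = 19770$)
$\left(\left(-537\right) \left(-462\right) + R{\left(-169 \right)}\right) + u = \left(\left(-537\right) \left(-462\right) + \frac{1}{287}\right) + 19770 = \left(248094 + \frac{1}{287}\right) + 19770 = \frac{71202979}{287} + 19770 = \frac{76876969}{287}$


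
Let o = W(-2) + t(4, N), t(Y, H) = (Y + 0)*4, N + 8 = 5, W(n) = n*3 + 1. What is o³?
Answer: 1331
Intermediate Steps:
W(n) = 1 + 3*n (W(n) = 3*n + 1 = 1 + 3*n)
N = -3 (N = -8 + 5 = -3)
t(Y, H) = 4*Y (t(Y, H) = Y*4 = 4*Y)
o = 11 (o = (1 + 3*(-2)) + 4*4 = (1 - 6) + 16 = -5 + 16 = 11)
o³ = 11³ = 1331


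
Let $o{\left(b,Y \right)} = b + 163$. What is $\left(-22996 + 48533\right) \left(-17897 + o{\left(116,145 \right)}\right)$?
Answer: $-449910866$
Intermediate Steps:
$o{\left(b,Y \right)} = 163 + b$
$\left(-22996 + 48533\right) \left(-17897 + o{\left(116,145 \right)}\right) = \left(-22996 + 48533\right) \left(-17897 + \left(163 + 116\right)\right) = 25537 \left(-17897 + 279\right) = 25537 \left(-17618\right) = -449910866$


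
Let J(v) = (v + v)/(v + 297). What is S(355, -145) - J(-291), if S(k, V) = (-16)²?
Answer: 353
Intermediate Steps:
S(k, V) = 256
J(v) = 2*v/(297 + v) (J(v) = (2*v)/(297 + v) = 2*v/(297 + v))
S(355, -145) - J(-291) = 256 - 2*(-291)/(297 - 291) = 256 - 2*(-291)/6 = 256 - 1*(-97) = 256 + 97 = 353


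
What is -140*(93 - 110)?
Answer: 2380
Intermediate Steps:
-140*(93 - 110) = -140*(-17) = 2380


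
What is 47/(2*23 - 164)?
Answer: -47/118 ≈ -0.39830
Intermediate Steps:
47/(2*23 - 164) = 47/(46 - 164) = 47/(-118) = -1/118*47 = -47/118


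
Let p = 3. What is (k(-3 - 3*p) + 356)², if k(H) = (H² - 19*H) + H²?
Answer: 760384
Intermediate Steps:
k(H) = -19*H + 2*H²
(k(-3 - 3*p) + 356)² = ((-3 - 3*3)*(-19 + 2*(-3 - 3*3)) + 356)² = ((-3 - 9)*(-19 + 2*(-3 - 9)) + 356)² = (-12*(-19 + 2*(-12)) + 356)² = (-12*(-19 - 24) + 356)² = (-12*(-43) + 356)² = (516 + 356)² = 872² = 760384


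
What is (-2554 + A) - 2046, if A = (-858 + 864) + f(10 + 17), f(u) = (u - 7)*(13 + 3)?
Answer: -4274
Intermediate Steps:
f(u) = -112 + 16*u (f(u) = (-7 + u)*16 = -112 + 16*u)
A = 326 (A = (-858 + 864) + (-112 + 16*(10 + 17)) = 6 + (-112 + 16*27) = 6 + (-112 + 432) = 6 + 320 = 326)
(-2554 + A) - 2046 = (-2554 + 326) - 2046 = -2228 - 2046 = -4274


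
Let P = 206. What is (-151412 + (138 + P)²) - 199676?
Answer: -232752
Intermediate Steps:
(-151412 + (138 + P)²) - 199676 = (-151412 + (138 + 206)²) - 199676 = (-151412 + 344²) - 199676 = (-151412 + 118336) - 199676 = -33076 - 199676 = -232752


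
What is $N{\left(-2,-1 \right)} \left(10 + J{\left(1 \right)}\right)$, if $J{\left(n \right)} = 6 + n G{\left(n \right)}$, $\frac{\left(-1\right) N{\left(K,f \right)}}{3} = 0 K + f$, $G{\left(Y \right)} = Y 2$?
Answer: $54$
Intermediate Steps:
$G{\left(Y \right)} = 2 Y$
$N{\left(K,f \right)} = - 3 f$ ($N{\left(K,f \right)} = - 3 \left(0 K + f\right) = - 3 \left(0 + f\right) = - 3 f$)
$J{\left(n \right)} = 6 + 2 n^{2}$ ($J{\left(n \right)} = 6 + n 2 n = 6 + 2 n^{2}$)
$N{\left(-2,-1 \right)} \left(10 + J{\left(1 \right)}\right) = \left(-3\right) \left(-1\right) \left(10 + \left(6 + 2 \cdot 1^{2}\right)\right) = 3 \left(10 + \left(6 + 2 \cdot 1\right)\right) = 3 \left(10 + \left(6 + 2\right)\right) = 3 \left(10 + 8\right) = 3 \cdot 18 = 54$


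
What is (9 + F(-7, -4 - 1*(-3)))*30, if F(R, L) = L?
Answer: 240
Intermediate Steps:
(9 + F(-7, -4 - 1*(-3)))*30 = (9 + (-4 - 1*(-3)))*30 = (9 + (-4 + 3))*30 = (9 - 1)*30 = 8*30 = 240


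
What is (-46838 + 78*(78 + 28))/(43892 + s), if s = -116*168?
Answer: -19285/12202 ≈ -1.5805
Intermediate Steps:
s = -19488
(-46838 + 78*(78 + 28))/(43892 + s) = (-46838 + 78*(78 + 28))/(43892 - 19488) = (-46838 + 78*106)/24404 = (-46838 + 8268)*(1/24404) = -38570*1/24404 = -19285/12202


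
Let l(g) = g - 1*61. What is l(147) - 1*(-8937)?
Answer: 9023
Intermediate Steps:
l(g) = -61 + g (l(g) = g - 61 = -61 + g)
l(147) - 1*(-8937) = (-61 + 147) - 1*(-8937) = 86 + 8937 = 9023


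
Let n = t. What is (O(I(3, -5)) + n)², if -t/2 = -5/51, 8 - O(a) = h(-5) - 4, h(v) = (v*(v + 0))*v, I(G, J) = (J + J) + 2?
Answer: 48958009/2601 ≈ 18823.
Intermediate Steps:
I(G, J) = 2 + 2*J (I(G, J) = 2*J + 2 = 2 + 2*J)
h(v) = v³ (h(v) = (v*v)*v = v²*v = v³)
O(a) = 137 (O(a) = 8 - ((-5)³ - 4) = 8 - (-125 - 4) = 8 - 1*(-129) = 8 + 129 = 137)
t = 10/51 (t = -(-10)/51 = -2*(-5/51) = 10/51 ≈ 0.19608)
n = 10/51 ≈ 0.19608
(O(I(3, -5)) + n)² = (137 + 10/51)² = (6997/51)² = 48958009/2601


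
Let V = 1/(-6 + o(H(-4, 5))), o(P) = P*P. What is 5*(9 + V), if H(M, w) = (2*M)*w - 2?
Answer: 79115/1758 ≈ 45.003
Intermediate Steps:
H(M, w) = -2 + 2*M*w (H(M, w) = 2*M*w - 2 = -2 + 2*M*w)
o(P) = P**2
V = 1/1758 (V = 1/(-6 + (-2 + 2*(-4)*5)**2) = 1/(-6 + (-2 - 40)**2) = 1/(-6 + (-42)**2) = 1/(-6 + 1764) = 1/1758 ≈ 0.00056883)
5*(9 + V) = 5*(9 + 1/1758) = 5*(15823/1758) = 79115/1758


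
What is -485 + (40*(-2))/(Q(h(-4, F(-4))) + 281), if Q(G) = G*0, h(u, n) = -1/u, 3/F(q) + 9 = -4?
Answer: -136365/281 ≈ -485.28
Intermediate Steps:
F(q) = -3/13 (F(q) = 3/(-9 - 4) = 3/(-13) = 3*(-1/13) = -3/13)
Q(G) = 0
-485 + (40*(-2))/(Q(h(-4, F(-4))) + 281) = -485 + (40*(-2))/(0 + 281) = -485 - 80/281 = -136365/281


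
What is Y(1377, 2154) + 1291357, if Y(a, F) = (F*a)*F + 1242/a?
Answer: 325899194785/51 ≈ 6.3902e+9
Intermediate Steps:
Y(a, F) = 1242/a + a*F² (Y(a, F) = a*F² + 1242/a = 1242/a + a*F²)
Y(1377, 2154) + 1291357 = (1242/1377 + 1377*2154²) + 1291357 = (1242*(1/1377) + 1377*4639716) + 1291357 = (46/51 + 6388888932) + 1291357 = 325833335578/51 + 1291357 = 325899194785/51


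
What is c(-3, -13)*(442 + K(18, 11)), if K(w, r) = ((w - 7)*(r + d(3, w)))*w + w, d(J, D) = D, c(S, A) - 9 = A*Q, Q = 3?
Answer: -186060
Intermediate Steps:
c(S, A) = 9 + 3*A (c(S, A) = 9 + A*3 = 9 + 3*A)
K(w, r) = w + w*(-7 + w)*(r + w) (K(w, r) = ((w - 7)*(r + w))*w + w = ((-7 + w)*(r + w))*w + w = w*(-7 + w)*(r + w) + w = w + w*(-7 + w)*(r + w))
c(-3, -13)*(442 + K(18, 11)) = (9 + 3*(-13))*(442 + 18*(1 + 18² - 7*11 - 7*18 + 11*18)) = (9 - 39)*(442 + 18*(1 + 324 - 77 - 126 + 198)) = -30*(442 + 18*320) = -30*(442 + 5760) = -30*6202 = -186060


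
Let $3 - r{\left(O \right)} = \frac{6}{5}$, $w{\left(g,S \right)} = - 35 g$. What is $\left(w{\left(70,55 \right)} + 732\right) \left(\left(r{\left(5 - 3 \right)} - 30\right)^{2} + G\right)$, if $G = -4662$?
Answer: $\frac{166077342}{25} \approx 6.6431 \cdot 10^{6}$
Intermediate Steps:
$r{\left(O \right)} = \frac{9}{5}$ ($r{\left(O \right)} = 3 - \frac{6}{5} = \frac{9}{5}$)
$\left(w{\left(70,55 \right)} + 732\right) \left(\left(r{\left(5 - 3 \right)} - 30\right)^{2} + G\right) = \left(\left(-35\right) 70 + 732\right) \left(\left(\frac{9}{5} - 30\right)^{2} - 4662\right) = \left(-2450 + 732\right) \left(\left(- \frac{141}{5}\right)^{2} - 4662\right) = - 1718 \left(\frac{19881}{25} - 4662\right) = \left(-1718\right) \left(- \frac{96669}{25}\right) = \frac{166077342}{25}$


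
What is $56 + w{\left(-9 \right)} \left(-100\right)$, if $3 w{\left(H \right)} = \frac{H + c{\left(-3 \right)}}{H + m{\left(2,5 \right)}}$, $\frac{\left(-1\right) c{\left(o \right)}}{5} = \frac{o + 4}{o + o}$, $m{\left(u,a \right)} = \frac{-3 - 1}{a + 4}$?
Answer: $\frac{462}{17} \approx 27.176$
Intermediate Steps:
$m{\left(u,a \right)} = - \frac{4}{4 + a}$
$c{\left(o \right)} = - \frac{5 \left(4 + o\right)}{2 o}$ ($c{\left(o \right)} = - 5 \frac{o + 4}{o + o} = - 5 \frac{4 + o}{2 o} = - \frac{5 \left(4 + o\right)}{2 o}$)
$w{\left(H \right)} = \frac{\frac{5}{6} + H}{3 \left(- \frac{4}{9} + H\right)}$ ($w{\left(H \right)} = \frac{\left(H - \left(\frac{5}{2} + \frac{10}{-3}\right)\right) \frac{1}{H - \frac{4}{4 + 5}}}{3} = \frac{\left(H - - \frac{5}{6}\right) \frac{1}{H - \frac{4}{9}}}{3} = \frac{\left(H + \left(- \frac{5}{2} + \frac{10}{3}\right)\right) \frac{1}{H - \frac{4}{9}}}{3} = \frac{\left(H + \frac{5}{6}\right) \frac{1}{H - \frac{4}{9}}}{3} = \frac{\left(\frac{5}{6} + H\right) \frac{1}{- \frac{4}{9} + H}}{3} = \frac{\frac{1}{- \frac{4}{9} + H} \left(\frac{5}{6} + H\right)}{3} = \frac{\frac{5}{6} + H}{3 \left(- \frac{4}{9} + H\right)}$)
$56 + w{\left(-9 \right)} \left(-100\right) = 56 + \frac{5 + 6 \left(-9\right)}{2 \left(-4 + 9 \left(-9\right)\right)} \left(-100\right) = 56 + \frac{5 - 54}{2 \left(-4 - 81\right)} \left(-100\right) = 56 + \frac{1}{2} \frac{1}{-85} \left(-49\right) \left(-100\right) = 56 + \frac{1}{2} \left(- \frac{1}{85}\right) \left(-49\right) \left(-100\right) = 56 + \frac{49}{170} \left(-100\right) = 56 - \frac{490}{17} = \frac{462}{17}$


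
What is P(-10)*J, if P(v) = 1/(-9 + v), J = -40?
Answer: 40/19 ≈ 2.1053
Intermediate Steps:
P(-10)*J = -40/(-9 - 10) = -40/(-19) = -1/19*(-40) = 40/19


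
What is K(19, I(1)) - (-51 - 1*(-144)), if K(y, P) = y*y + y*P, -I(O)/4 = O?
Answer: 192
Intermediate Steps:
I(O) = -4*O
K(y, P) = y² + P*y
K(19, I(1)) - (-51 - 1*(-144)) = 19*(-4*1 + 19) - (-51 - 1*(-144)) = 19*(-4 + 19) - (-51 + 144) = 19*15 - 1*93 = 285 - 93 = 192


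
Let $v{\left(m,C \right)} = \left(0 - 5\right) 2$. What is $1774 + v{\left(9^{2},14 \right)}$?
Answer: $1764$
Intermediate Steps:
$v{\left(m,C \right)} = -10$ ($v{\left(m,C \right)} = \left(-5\right) 2 = -10$)
$1774 + v{\left(9^{2},14 \right)} = 1774 - 10 = 1764$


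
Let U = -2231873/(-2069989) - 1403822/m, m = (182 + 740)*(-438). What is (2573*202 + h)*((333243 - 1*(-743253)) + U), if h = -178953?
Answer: 153337365367845905326505/417968038902 ≈ 3.6686e+11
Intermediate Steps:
m = -403836 (m = 922*(-438) = -403836)
U = 1903603381393/417968038902 (U = -2231873/(-2069989) - 1403822/(-403836) = -2231873*(-1/2069989) - 1403822*(-1/403836) = 2231873/2069989 + 701911/201918 = 1903603381393/417968038902 ≈ 4.5544)
(2573*202 + h)*((333243 - 1*(-743253)) + U) = (2573*202 - 178953)*((333243 - 1*(-743253)) + 1903603381393/417968038902) = (519746 - 178953)*((333243 + 743253) + 1903603381393/417968038902) = 340793*(1076496 + 1903603381393/417968038902) = 340793*(449942825609228785/417968038902) = 153337365367845905326505/417968038902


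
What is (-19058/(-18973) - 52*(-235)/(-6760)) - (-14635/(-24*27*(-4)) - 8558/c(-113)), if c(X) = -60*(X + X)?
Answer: 1977323546791/361212527520 ≈ 5.4741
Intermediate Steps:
c(X) = -120*X
(-19058/(-18973) - 52*(-235)/(-6760)) - (-14635/(-24*27*(-4)) - 8558/c(-113)) = (-19058/(-18973) - 52*(-235)/(-6760)) - (-14635/(-24*27*(-4)) - 8558/((-120*(-113)))) = (-19058*(-1/18973) + 12220*(-1/6760)) - (-14635/((-648*(-4))) - 8558/13560) = (19058/18973 - 47/26) - (-14635/2592 - 8558*1/13560) = -396223/493298 - (-14635*1/2592 - 4279/6780) = -396223/493298 - (-14635/2592 - 4279/6780) = -396223/493298 - 1*(-9193039/1464480) = -396223/493298 + 9193039/1464480 = 1977323546791/361212527520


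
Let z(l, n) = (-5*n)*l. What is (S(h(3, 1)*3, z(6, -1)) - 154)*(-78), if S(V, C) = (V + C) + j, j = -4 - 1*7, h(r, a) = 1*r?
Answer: 9828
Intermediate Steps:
h(r, a) = r
z(l, n) = -5*l*n
j = -11 (j = -4 - 7 = -11)
S(V, C) = -11 + C + V (S(V, C) = (V + C) - 11 = (C + V) - 11 = -11 + C + V)
(S(h(3, 1)*3, z(6, -1)) - 154)*(-78) = ((-11 - 5*6*(-1) + 3*3) - 154)*(-78) = ((-11 + 30 + 9) - 154)*(-78) = (28 - 154)*(-78) = -126*(-78) = 9828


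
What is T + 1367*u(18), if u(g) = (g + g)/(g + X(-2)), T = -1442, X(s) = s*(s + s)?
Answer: 5860/13 ≈ 450.77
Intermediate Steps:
X(s) = 2*s² (X(s) = s*(2*s) = 2*s²)
u(g) = 2*g/(8 + g) (u(g) = (g + g)/(g + 2*(-2)²) = (2*g)/(g + 2*4) = (2*g)/(g + 8) = (2*g)/(8 + g) = 2*g/(8 + g))
T + 1367*u(18) = -1442 + 1367*(2*18/(8 + 18)) = -1442 + 1367*(2*18/26) = -1442 + 1367*(2*18*(1/26)) = -1442 + 1367*(18/13) = -1442 + 24606/13 = 5860/13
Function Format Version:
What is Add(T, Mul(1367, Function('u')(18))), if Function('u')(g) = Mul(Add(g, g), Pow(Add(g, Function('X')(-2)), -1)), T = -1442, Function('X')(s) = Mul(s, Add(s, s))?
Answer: Rational(5860, 13) ≈ 450.77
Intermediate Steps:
Function('X')(s) = Mul(2, Pow(s, 2)) (Function('X')(s) = Mul(s, Mul(2, s)) = Mul(2, Pow(s, 2)))
Function('u')(g) = Mul(2, g, Pow(Add(8, g), -1)) (Function('u')(g) = Mul(Add(g, g), Pow(Add(g, Mul(2, Pow(-2, 2))), -1)) = Mul(Mul(2, g), Pow(Add(g, Mul(2, 4)), -1)) = Mul(Mul(2, g), Pow(Add(g, 8), -1)) = Mul(Mul(2, g), Pow(Add(8, g), -1)) = Mul(2, g, Pow(Add(8, g), -1)))
Add(T, Mul(1367, Function('u')(18))) = Add(-1442, Mul(1367, Mul(2, 18, Pow(Add(8, 18), -1)))) = Add(-1442, Mul(1367, Mul(2, 18, Pow(26, -1)))) = Add(-1442, Mul(1367, Mul(2, 18, Rational(1, 26)))) = Add(-1442, Mul(1367, Rational(18, 13))) = Add(-1442, Rational(24606, 13)) = Rational(5860, 13)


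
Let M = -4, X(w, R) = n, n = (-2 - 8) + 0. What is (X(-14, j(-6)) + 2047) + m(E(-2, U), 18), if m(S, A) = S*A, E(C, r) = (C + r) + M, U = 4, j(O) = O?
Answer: 2001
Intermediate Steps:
n = -10 (n = -10 + 0 = -10)
X(w, R) = -10
E(C, r) = -4 + C + r (E(C, r) = (C + r) - 4 = -4 + C + r)
m(S, A) = A*S
(X(-14, j(-6)) + 2047) + m(E(-2, U), 18) = (-10 + 2047) + 18*(-4 - 2 + 4) = 2037 + 18*(-2) = 2037 - 36 = 2001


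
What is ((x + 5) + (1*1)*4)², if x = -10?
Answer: 1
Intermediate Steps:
((x + 5) + (1*1)*4)² = ((-10 + 5) + (1*1)*4)² = (-5 + 1*4)² = (-5 + 4)² = (-1)² = 1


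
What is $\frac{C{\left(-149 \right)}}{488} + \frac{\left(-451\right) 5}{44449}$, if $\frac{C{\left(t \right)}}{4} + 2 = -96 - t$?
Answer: $\frac{1991789}{5422778} \approx 0.3673$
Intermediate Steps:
$C{\left(t \right)} = -392 - 4 t$ ($C{\left(t \right)} = -8 + 4 \left(-96 - t\right) = -8 - \left(384 + 4 t\right) = -392 - 4 t$)
$\frac{C{\left(-149 \right)}}{488} + \frac{\left(-451\right) 5}{44449} = \frac{-392 - -596}{488} + \frac{\left(-451\right) 5}{44449} = \left(-392 + 596\right) \frac{1}{488} - \frac{2255}{44449} = 204 \cdot \frac{1}{488} - \frac{2255}{44449} = \frac{51}{122} - \frac{2255}{44449} = \frac{1991789}{5422778}$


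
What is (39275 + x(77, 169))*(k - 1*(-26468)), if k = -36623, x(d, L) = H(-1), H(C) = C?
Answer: -398827470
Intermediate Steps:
x(d, L) = -1
(39275 + x(77, 169))*(k - 1*(-26468)) = (39275 - 1)*(-36623 - 1*(-26468)) = 39274*(-36623 + 26468) = 39274*(-10155) = -398827470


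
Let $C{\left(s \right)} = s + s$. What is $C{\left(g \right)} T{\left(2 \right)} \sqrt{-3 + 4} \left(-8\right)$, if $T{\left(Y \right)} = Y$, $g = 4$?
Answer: $-128$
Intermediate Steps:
$C{\left(s \right)} = 2 s$
$C{\left(g \right)} T{\left(2 \right)} \sqrt{-3 + 4} \left(-8\right) = 2 \cdot 4 \cdot 2 \sqrt{-3 + 4} \left(-8\right) = 8 \cdot 2 \sqrt{1} \left(-8\right) = 8 \cdot 2 \cdot 1 \left(-8\right) = 8 \cdot 2 \left(-8\right) = 8 \left(-16\right) = -128$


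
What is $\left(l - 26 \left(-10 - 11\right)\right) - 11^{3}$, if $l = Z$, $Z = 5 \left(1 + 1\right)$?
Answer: $-775$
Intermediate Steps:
$Z = 10$ ($Z = 5 \cdot 2 = 10$)
$l = 10$
$\left(l - 26 \left(-10 - 11\right)\right) - 11^{3} = \left(10 - 26 \left(-10 - 11\right)\right) - 11^{3} = \left(10 - -546\right) - 1331 = \left(10 + 546\right) - 1331 = 556 - 1331 = -775$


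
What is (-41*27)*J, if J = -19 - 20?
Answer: 43173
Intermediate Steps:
J = -39
(-41*27)*J = -41*27*(-39) = -1107*(-39) = 43173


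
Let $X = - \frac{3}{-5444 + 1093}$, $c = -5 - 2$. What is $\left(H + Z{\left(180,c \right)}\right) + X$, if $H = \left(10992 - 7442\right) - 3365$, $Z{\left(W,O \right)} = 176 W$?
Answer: $\frac{138644618}{4351} \approx 31865.0$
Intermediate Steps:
$c = -7$ ($c = -5 - 2 = -7$)
$H = 185$ ($H = 3550 - 3365 = 185$)
$X = \frac{3}{4351}$ ($X = - \frac{3}{-4351} = \left(-3\right) \left(- \frac{1}{4351}\right) = \frac{3}{4351} \approx 0.0006895$)
$\left(H + Z{\left(180,c \right)}\right) + X = \left(185 + 176 \cdot 180\right) + \frac{3}{4351} = \left(185 + 31680\right) + \frac{3}{4351} = 31865 + \frac{3}{4351} = \frac{138644618}{4351}$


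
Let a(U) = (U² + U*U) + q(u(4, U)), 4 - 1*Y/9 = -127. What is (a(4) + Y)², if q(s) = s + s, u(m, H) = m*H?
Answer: 1545049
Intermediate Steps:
Y = 1179 (Y = 36 - 9*(-127) = 36 + 1143 = 1179)
u(m, H) = H*m
q(s) = 2*s
a(U) = 2*U² + 8*U (a(U) = (U² + U*U) + 2*(U*4) = (U² + U²) + 2*(4*U) = 2*U² + 8*U)
(a(4) + Y)² = (2*4*(4 + 4) + 1179)² = (2*4*8 + 1179)² = (64 + 1179)² = 1243² = 1545049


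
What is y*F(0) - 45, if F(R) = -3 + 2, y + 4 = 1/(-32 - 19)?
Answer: -2090/51 ≈ -40.980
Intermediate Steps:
y = -205/51 (y = -4 + 1/(-32 - 19) = -4 + 1/(-51) = -4 - 1/51 = -205/51 ≈ -4.0196)
F(R) = -1
y*F(0) - 45 = -205/51*(-1) - 45 = 205/51 - 45 = -2090/51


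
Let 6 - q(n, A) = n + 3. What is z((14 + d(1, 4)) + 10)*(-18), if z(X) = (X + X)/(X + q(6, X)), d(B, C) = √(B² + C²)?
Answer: -4383/106 + 27*√17/106 ≈ -40.299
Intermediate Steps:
q(n, A) = 3 - n (q(n, A) = 6 - (n + 3) = 6 - (3 + n) = 6 + (-3 - n) = 3 - n)
z(X) = 2*X/(-3 + X) (z(X) = (X + X)/(X + (3 - 1*6)) = (2*X)/(X + (3 - 6)) = (2*X)/(X - 3) = (2*X)/(-3 + X) = 2*X/(-3 + X))
z((14 + d(1, 4)) + 10)*(-18) = (2*((14 + √(1² + 4²)) + 10)/(-3 + ((14 + √(1² + 4²)) + 10)))*(-18) = (2*((14 + √(1 + 16)) + 10)/(-3 + ((14 + √(1 + 16)) + 10)))*(-18) = (2*((14 + √17) + 10)/(-3 + ((14 + √17) + 10)))*(-18) = (2*(24 + √17)/(-3 + (24 + √17)))*(-18) = (2*(24 + √17)/(21 + √17))*(-18) = -36*(24 + √17)/(21 + √17)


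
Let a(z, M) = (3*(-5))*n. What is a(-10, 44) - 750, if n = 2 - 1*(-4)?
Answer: -840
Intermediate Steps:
n = 6 (n = 2 + 4 = 6)
a(z, M) = -90 (a(z, M) = (3*(-5))*6 = -15*6 = -90)
a(-10, 44) - 750 = -90 - 750 = -840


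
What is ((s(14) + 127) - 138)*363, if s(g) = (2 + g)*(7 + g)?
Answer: 117975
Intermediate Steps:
((s(14) + 127) - 138)*363 = (((14 + 14**2 + 9*14) + 127) - 138)*363 = (((14 + 196 + 126) + 127) - 138)*363 = ((336 + 127) - 138)*363 = (463 - 138)*363 = 325*363 = 117975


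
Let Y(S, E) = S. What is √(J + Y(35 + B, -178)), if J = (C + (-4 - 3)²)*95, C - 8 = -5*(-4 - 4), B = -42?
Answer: 2*√2302 ≈ 95.958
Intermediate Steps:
C = 48 (C = 8 - 5*(-4 - 4) = 8 - 5*(-8) = 8 + 40 = 48)
J = 9215 (J = (48 + (-4 - 3)²)*95 = (48 + (-7)²)*95 = (48 + 49)*95 = 97*95 = 9215)
√(J + Y(35 + B, -178)) = √(9215 + (35 - 42)) = √(9215 - 7) = √9208 = 2*√2302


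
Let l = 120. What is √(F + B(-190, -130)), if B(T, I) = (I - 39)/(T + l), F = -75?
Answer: I*√355670/70 ≈ 8.5197*I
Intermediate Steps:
B(T, I) = (-39 + I)/(120 + T) (B(T, I) = (I - 39)/(T + 120) = (-39 + I)/(120 + T))
√(F + B(-190, -130)) = √(-75 + (-39 - 130)/(120 - 190)) = √(-75 - 169/(-70)) = √(-75 - 1/70*(-169)) = √(-75 + 169/70) = √(-5081/70) = I*√355670/70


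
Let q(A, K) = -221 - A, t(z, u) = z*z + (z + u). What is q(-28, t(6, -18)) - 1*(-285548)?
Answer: 285355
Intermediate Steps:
t(z, u) = u + z + z² (t(z, u) = z² + (u + z) = u + z + z²)
q(-28, t(6, -18)) - 1*(-285548) = (-221 - 1*(-28)) - 1*(-285548) = (-221 + 28) + 285548 = -193 + 285548 = 285355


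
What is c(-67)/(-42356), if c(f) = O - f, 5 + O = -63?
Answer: 1/42356 ≈ 2.3609e-5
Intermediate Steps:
O = -68 (O = -5 - 63 = -68)
c(f) = -68 - f
c(-67)/(-42356) = (-68 - 1*(-67))/(-42356) = (-68 + 67)*(-1/42356) = -1*(-1/42356) = 1/42356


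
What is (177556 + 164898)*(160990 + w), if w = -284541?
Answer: -42310534154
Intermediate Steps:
(177556 + 164898)*(160990 + w) = (177556 + 164898)*(160990 - 284541) = 342454*(-123551) = -42310534154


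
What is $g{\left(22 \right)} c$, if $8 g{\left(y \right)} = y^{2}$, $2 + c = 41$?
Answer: $\frac{4719}{2} \approx 2359.5$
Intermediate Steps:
$c = 39$ ($c = -2 + 41 = 39$)
$g{\left(y \right)} = \frac{y^{2}}{8}$
$g{\left(22 \right)} c = \frac{22^{2}}{8} \cdot 39 = \frac{1}{8} \cdot 484 \cdot 39 = \frac{121}{2} \cdot 39 = \frac{4719}{2}$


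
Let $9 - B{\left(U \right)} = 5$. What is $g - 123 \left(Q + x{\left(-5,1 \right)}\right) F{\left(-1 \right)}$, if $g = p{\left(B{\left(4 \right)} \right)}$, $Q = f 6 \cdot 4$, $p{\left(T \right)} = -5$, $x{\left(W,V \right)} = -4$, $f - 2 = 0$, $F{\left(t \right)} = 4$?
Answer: $-21653$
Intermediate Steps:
$f = 2$ ($f = 2 + 0 = 2$)
$B{\left(U \right)} = 4$ ($B{\left(U \right)} = 9 - 5 = 4$)
$Q = 48$ ($Q = 2 \cdot 6 \cdot 4 = 2 \cdot 24 = 48$)
$g = -5$
$g - 123 \left(Q + x{\left(-5,1 \right)}\right) F{\left(-1 \right)} = -5 - 123 \left(48 - 4\right) 4 = -5 - 123 \cdot 44 \cdot 4 = -5 - 21648 = -21653$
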